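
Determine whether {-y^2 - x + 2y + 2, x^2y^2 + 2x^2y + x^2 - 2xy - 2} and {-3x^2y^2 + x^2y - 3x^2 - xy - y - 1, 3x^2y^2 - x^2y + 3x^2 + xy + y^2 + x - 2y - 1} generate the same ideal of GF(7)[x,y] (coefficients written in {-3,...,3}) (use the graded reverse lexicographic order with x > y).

Equality of ideals is decidable: compute both reduced Gröbner bases (unique for the ordering) and check whether they agree.
Buchberger on the first generating set:
f_1 = -y^2 - x + 2y + 2, LT = y^2.
f_2 = x^2y^2 + 2x^2y + x^2 - 2xy - 2, LT = x^2y^2.

S(f_1,f_2): lcm = x^2y^2. S = x^3 + 3x^2y - 3x^2 + 2xy + 2.
  leading term x^3: no divisor's leading term divides it; move x^3 to the remainder.
  leading term x^2y: no divisor's leading term divides it; move 3x^2y to the remainder.
  leading term x^2: no divisor's leading term divides it; move -3x^2 to the remainder.
  leading term xy: no divisor's leading term divides it; move 2xy to the remainder.
  leading term 1: no divisor's leading term divides it; move 2 to the remainder.
  remainder x^3 + 3x^2y - 3x^2 + 2xy + 2 ≠ 0; add g_3 = x^3 + 3x^2y - 3x^2 + 2xy + 2 to the basis.

S(f_1,g_3): leading monomials are coprime, so the S-polynomial reduces to 0 (Buchberger's first criterion).
S(f_2,g_3): lcm = x^3y^2. S = -3x^2y^3 + 2x^3y + 3x^2y^2 - 2xy^3 + x^3 - 2x^2y - 2y^2 - 2x.
  leading term x^2y^3: subtract (3x^2y)·f_1 from -3x^2y^3 + 2x^3y + 3x^2y^2 - 2xy^3 + x^3 - 2x^2y - 2y^2 - 2x → -2x^3y - 3x^2y^2 - 2xy^3 + x^3 - x^2y - 2y^2 - 2x
  leading term x^3y: subtract (-2y)·g_3 from -2x^3y - 3x^2y^2 - 2xy^3 + x^3 - x^2y - 2y^2 - 2x → 3x^2y^2 - 2xy^3 + x^3 - 3xy^2 - 2y^2 - 2x - 3y
  leading term x^2y^2: subtract (-3x^2)·f_1 from 3x^2y^2 - 2xy^3 + x^3 - 3xy^2 - 2y^2 - 2x - 3y → -2xy^3 - 2x^3 - x^2y - 3xy^2 - x^2 - 2y^2 - 2x - 3y
  leading term xy^3: subtract (2xy)·f_1 from -2xy^3 - 2x^3 - x^2y - 3xy^2 - x^2 - 2y^2 - 2x - 3y → -2x^3 + x^2y - x^2 + 3xy - 2y^2 - 2x - 3y
  leading term x^3: subtract (-2)·g_3 from -2x^3 + x^2y - x^2 + 3xy - 2y^2 - 2x - 3y → -2y^2 - 2x - 3y - 3
  leading term y^2: subtract (2)·f_1 from -2y^2 - 2x - 3y - 3 → 0
  remainder 0.

Every S-polynomial of the final basis reduces to 0, so we have a Gröbner basis.
Inter-reduce: drop elements whose leading term is divisible by another's, tail-reduce, and make monic.
Reduced Gröbner basis: {x^3 + 3x^2y - 3x^2 + 2xy + 2, y^2 + x - 2y - 2}.

Buchberger on the second generating set:
h_1 = -3x^2y^2 + x^2y - 3x^2 - xy - y - 1, LT = x^2y^2.
h_2 = 3x^2y^2 - x^2y + 3x^2 + xy + y^2 + x - 2y - 1, LT = x^2y^2.

S(h_1,h_2): lcm = x^2y^2. S = 2y^2 + 2x + y + 3.
  leading term y^2: no divisor's leading term divides it; move 2y^2 to the remainder.
  leading term x: no divisor's leading term divides it; move 2x to the remainder.
  leading term y: no divisor's leading term divides it; move y to the remainder.
  leading term 1: no divisor's leading term divides it; move 3 to the remainder.
  remainder 2y^2 + 2x + y + 3 ≠ 0; add k_3 = 2y^2 + 2x + y + 3 to the basis.

S(h_1,k_3): lcm = x^2y^2. S = -x^3 - 2x^2y + 3x^2 - 2xy - 2y - 2.
  leading term x^3: no divisor's leading term divides it; move -x^3 to the remainder.
  leading term x^2y: no divisor's leading term divides it; move -2x^2y to the remainder.
  leading term x^2: no divisor's leading term divides it; move 3x^2 to the remainder.
  leading term xy: no divisor's leading term divides it; move -2xy to the remainder.
  leading term y: no divisor's leading term divides it; move -2y to the remainder.
  leading term 1: no divisor's leading term divides it; move -2 to the remainder.
  remainder -x^3 - 2x^2y + 3x^2 - 2xy - 2y - 2 ≠ 0; add k_4 = -x^3 - 2x^2y + 3x^2 - 2xy - 2y - 2 to the basis.

S(h_2,k_3): lcm = x^2y^2. S = -x^3 - 2x^2y + 3x^2 - 2xy - 2y^2 - 2x - 3y + 2.
  leading term x^3: subtract (1)·k_4 from -x^3 - 2x^2y + 3x^2 - 2xy - 2y^2 - 2x - 3y + 2 → -2y^2 - 2x - y - 3
  leading term y^2: subtract (-1)·k_3 from -2y^2 - 2x - y - 3 → 0
  remainder 0.

S(h_1,k_4): lcm = x^3y^2. S = -2x^2y^3 + 2x^3y + 3x^2y^2 - 2xy^3 + x^3 - 2x^2y - 2y^3 - 2xy - 2y^2 - 2x.
  leading term x^2y^3: subtract (3y)·h_1 from -2x^2y^3 + 2x^3y + 3x^2y^2 - 2xy^3 + x^3 - 2x^2y - 2y^3 - 2xy - 2y^2 - 2x → 2x^3y - 2xy^3 + x^3 + 3xy^2 - 2y^3 - 2xy + y^2 - 2x + 3y
  leading term x^3y: subtract (-2y)·k_4 from 2x^3y - 2xy^3 + x^3 + 3xy^2 - 2y^3 - 2xy + y^2 - 2x + 3y → 3x^2y^2 - 2xy^3 + x^3 - x^2y - xy^2 - 2y^3 - 2xy - 3y^2 - 2x - y
  leading term x^2y^2: subtract (-1)·h_1 from 3x^2y^2 - 2xy^3 + x^3 - x^2y - xy^2 - 2y^3 - 2xy - 3y^2 - 2x - y → -2xy^3 + x^3 - xy^2 - 2y^3 - 3x^2 - 3xy - 3y^2 - 2x - 2y - 1
  leading term xy^3: subtract (-xy)·k_3 from -2xy^3 + x^3 - xy^2 - 2y^3 - 3x^2 - 3xy - 3y^2 - 2x - 2y - 1 → x^3 + 2x^2y - 2y^3 - 3x^2 - 3y^2 - 2x - 2y - 1
  leading term x^3: subtract (-1)·k_4 from x^3 + 2x^2y - 2y^3 - 3x^2 - 3y^2 - 2x - 2y - 1 → -2y^3 - 2xy - 3y^2 - 2x + 3y - 3
  leading term y^3: subtract (-y)·k_3 from -2y^3 - 2xy - 3y^2 - 2x + 3y - 3 → -2y^2 - 2x - y - 3
  leading term y^2: subtract (-1)·k_3 from -2y^2 - 2x - y - 3 → 0
  remainder 0.

S(h_2,k_4): lcm = x^3y^2. S = -2x^2y^3 + 2x^3y + 3x^2y^2 - 2xy^3 + x^3 - 2x^2y - 2xy^2 - 2y^3 - 2x^2 - 3xy - 2y^2 + 2x.
  leading term x^2y^3: subtract (3y)·h_1 from -2x^2y^3 + 2x^3y + 3x^2y^2 - 2xy^3 + x^3 - 2x^2y - 2xy^2 - 2y^3 - 2x^2 - 3xy - 2y^2 + 2x → 2x^3y - 2xy^3 + x^3 + xy^2 - 2y^3 - 2x^2 - 3xy + y^2 + 2x + 3y
  leading term x^3y: subtract (-2y)·k_4 from 2x^3y - 2xy^3 + x^3 + xy^2 - 2y^3 - 2x^2 - 3xy + y^2 + 2x + 3y → 3x^2y^2 - 2xy^3 + x^3 - x^2y - 3xy^2 - 2y^3 - 2x^2 - 3xy - 3y^2 + 2x - y
  leading term x^2y^2: subtract (-1)·h_1 from 3x^2y^2 - 2xy^3 + x^3 - x^2y - 3xy^2 - 2y^3 - 2x^2 - 3xy - 3y^2 + 2x - y → -2xy^3 + x^3 - 3xy^2 - 2y^3 + 2x^2 + 3xy - 3y^2 + 2x - 2y - 1
  leading term xy^3: subtract (-xy)·k_3 from -2xy^3 + x^3 - 3xy^2 - 2y^3 + 2x^2 + 3xy - 3y^2 + 2x - 2y - 1 → x^3 + 2x^2y - 2xy^2 - 2y^3 + 2x^2 - xy - 3y^2 + 2x - 2y - 1
  leading term x^3: subtract (-1)·k_4 from x^3 + 2x^2y - 2xy^2 - 2y^3 + 2x^2 - xy - 3y^2 + 2x - 2y - 1 → -2xy^2 - 2y^3 - 2x^2 - 3xy - 3y^2 + 2x + 3y - 3
  leading term xy^2: subtract (-x)·k_3 from -2xy^2 - 2y^3 - 2x^2 - 3xy - 3y^2 + 2x + 3y - 3 → -2y^3 - 2xy - 3y^2 - 2x + 3y - 3
  leading term y^3: subtract (-y)·k_3 from -2y^3 - 2xy - 3y^2 - 2x + 3y - 3 → -2y^2 - 2x - y - 3
  leading term y^2: subtract (-1)·k_3 from -2y^2 - 2x - y - 3 → 0
  remainder 0.

S(k_3,k_4): leading monomials are coprime, so the S-polynomial reduces to 0 (Buchberger's first criterion).
Every S-polynomial of the final basis reduces to 0, so we have a Gröbner basis.
Inter-reduce: drop elements whose leading term is divisible by another's, tail-reduce, and make monic.
Reduced Gröbner basis: {x^3 + 2x^2y - 3x^2 + 2xy + 2y + 2, y^2 + x - 3y - 2}.

These differ, so the ideals are not equal.

No, the ideals differ.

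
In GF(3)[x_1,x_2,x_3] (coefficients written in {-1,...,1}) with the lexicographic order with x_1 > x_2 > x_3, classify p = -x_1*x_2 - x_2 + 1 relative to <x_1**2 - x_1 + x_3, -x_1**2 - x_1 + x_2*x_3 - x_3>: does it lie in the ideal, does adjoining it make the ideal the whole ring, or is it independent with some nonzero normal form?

First compute the reduced Gröbner basis of I by Buchberger's algorithm.
f_1 = x_1**2 - x_1 + x_3, LT = x_1**2.
f_2 = -x_1**2 - x_1 + x_2*x_3 - x_3, LT = x_1**2.

S(f_1,f_2): lcm = x_1**2. S = x_1 + x_2*x_3.
  reduce S modulo (f_1, f_2):
  remainder x_1 + x_2*x_3 ≠ 0; add h_3 = x_1 + x_2*x_3 to the basis.

S(f_1,h_3): lcm = x_1**2. S = -x_1*x_2*x_3 - x_1 + x_3.
  reduce S modulo (f_1, f_2, h_3):
  remainder x_2**2*x_3**2 + x_2*x_3 + x_3 ≠ 0; add h_4 = x_2**2*x_3**2 + x_2*x_3 + x_3 to the basis.

The other S-polynomials (S(f_2,h_3), S(f_1,h_4), S(f_2,h_4), S(h_3,h_4)) all reduce to 0 modulo the current basis, so we have a Gröbner basis.
Inter-reduce: drop elements whose leading term is divisible by another's, tail-reduce, and make monic.
Reduced Gröbner basis: {x_1 + x_2*x_3, x_2**2*x_3**2 + x_2*x_3 + x_3}.
Label its elements g_1 = x_1 + x_2*x_3, g_2 = x_2**2*x_3**2 + x_2*x_3 + x_3.

Reduce p = -x_1*x_2 - x_2 + 1 modulo G:
  leading term x_1*x_2: subtract (-x_2)·g_1 from -x_1*x_2 - x_2 + 1 → x_2**2*x_3 - x_2 + 1
  leading term x_2**2*x_3: no divisor's leading term divides it; move x_2**2*x_3 to the remainder.
  leading term x_2: no divisor's leading term divides it; move -x_2 to the remainder.
  leading term 1: no divisor's leading term divides it; move 1 to the remainder.
  normal form = x_2**2*x_3 - x_2 + 1.
The normal form is nonzero, so p ∉ I. Since p minus its normal form lies in I, I + (p) = I + (r) where r = x_2**2*x_3 - x_2 + 1; decide whether this ideal is the whole ring.
Run Buchberger on G together with r (pairs among the g_i already reduce to 0 since G is a Gröbner basis):
g_1 = x_1 + x_2*x_3, LT = x_1.
g_2 = x_2**2*x_3**2 + x_2*x_3 + x_3, LT = x_2**2*x_3**2.
r = x_2**2*x_3 - x_2 + 1, LT = x_2**2*x_3.

S(g_2,r): lcm = x_2**2*x_3**2. S = -x_2*x_3.
  reduce S modulo (g_1, g_2, r):
  remainder -x_2*x_3 ≠ 0; add m_4 = -x_2*x_3 to the basis.

S(g_2,m_4): lcm = x_2**2*x_3**2. S = x_2*x_3 + x_3.
  reduce S modulo (g_1, g_2, r, m_4):
  remainder x_3 ≠ 0; add m_5 = x_3 to the basis.

S(r,m_4): lcm = x_2**2*x_3. S = -x_2 + 1.
  reduce S modulo (g_1, g_2, r, m_4, m_5):
  remainder -x_2 + 1 ≠ 0; add m_6 = -x_2 + 1 to the basis.

The other S-polynomials (S(g_1,g_2), S(g_1,r), S(g_1,m_4), S(g_1,m_5), S(g_2,m_5), S(r,m_5), S(m_4,m_5), S(g_1,m_6), S(g_2,m_6), S(r,m_6), S(m_4,m_6), S(m_5,m_6)) all reduce to 0 modulo the current basis, so we have a Gröbner basis.
Inter-reduce: drop elements whose leading term is divisible by another's, tail-reduce, and make monic.
Reduced Gröbner basis: {x_1, x_2 - 1, x_3}.
The reduced Gröbner basis of I + (p) is {x_1, x_2 - 1, x_3} ≠ {1}, a proper ideal, so the enlarged system stays consistent: p is independent of I, with normal form x_2**2*x_3 - x_2 + 1.

-x_1*x_2 - x_2 + 1 is independent of I; its normal form modulo I is x_2**2*x_3 - x_2 + 1.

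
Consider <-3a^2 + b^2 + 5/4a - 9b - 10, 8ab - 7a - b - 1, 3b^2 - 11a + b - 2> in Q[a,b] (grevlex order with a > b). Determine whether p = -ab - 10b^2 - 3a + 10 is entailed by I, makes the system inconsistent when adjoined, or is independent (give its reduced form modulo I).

-ab - 10b^2 - 3a + 10 lies in I (it reduces to 0).

First compute the reduced Gröbner basis of I by Buchberger's algorithm.
f_1 = -3a^2 + b^2 + 5/4a - 9b - 10, LT = a^2.
f_2 = 8ab - 7a - b - 1, LT = ab.
f_3 = 3b^2 - 11a + b - 2, LT = b^2.

S(f_1,f_2): lcm = a^2b. S = -1/3b^3 + 7/8a^2 - 7/24ab + 3b^2 + 1/8a + 10/3b.
  leading term b^3: subtract (-1/9b)·f_3 from -1/3b^3 + 7/8a^2 - 7/24ab + 3b^2 + 1/8a + 10/3b → 7/8a^2 - 109/72ab + 28/9b^2 + 1/8a + 28/9b
  leading term a^2: subtract (-7/24)·f_1 from 7/8a^2 - 109/72ab + 28/9b^2 + 1/8a + 28/9b → -109/72ab + 245/72b^2 + 47/96a + 35/72b - 35/12
  leading term ab: subtract (-109/576)·f_2 from -109/72ab + 245/72b^2 + 47/96a + 35/72b - 35/12 → 245/72b^2 - 481/576a + 19/64b - 1789/576
  leading term b^2: subtract (245/216)·f_3 from 245/72b^2 - 481/576a + 19/64b - 1789/576 → 20117/1728a - 1447/1728b - 1447/1728
  leading term a: no divisor's leading term divides it; move 20117/1728a to the remainder.
  leading term b: no divisor's leading term divides it; move -1447/1728b to the remainder.
  leading term 1: no divisor's leading term divides it; move -1447/1728 to the remainder.
  remainder 20117/1728a - 1447/1728b - 1447/1728 ≠ 0; add h_4 = 20117/1728a - 1447/1728b - 1447/1728 to the basis.

S(f_2,f_3): lcm = ab^2. S = 11/3a^2 - 29/24ab - 1/8b^2 + 2/3a - 1/8b.
  leading term a^2: subtract (-11/9)·f_1 from 11/3a^2 - 29/24ab - 1/8b^2 + 2/3a - 1/8b → -29/24ab + 79/72b^2 + 79/36a - 89/8b - 110/9
  leading term ab: subtract (-29/192)·f_2 from -29/24ab + 79/72b^2 + 79/36a - 89/8b - 110/9 → 79/72b^2 + 655/576a - 2165/192b - 7127/576
  leading term b^2: subtract (79/216)·f_3 from 79/72b^2 + 655/576a - 2165/192b - 7127/576 → 8917/1728a - 20117/1728b - 20117/1728
  leading term a: subtract (8917/20117)·h_4 from 8917/1728a - 20117/1728b - 20117/1728 → -7255385/643744b - 7255385/643744
  leading term b: no divisor's leading term divides it; move -7255385/643744b to the remainder.
  leading term 1: no divisor's leading term divides it; move -7255385/643744 to the remainder.
  remainder -7255385/643744b - 7255385/643744 ≠ 0; add h_5 = -7255385/643744b - 7255385/643744 to the basis.

The other S-polynomials (S(f_1,f_3), S(f_1,h_4), S(f_2,h_4), S(f_3,h_4), S(f_1,h_5), S(f_2,h_5), S(f_3,h_5), S(h_4,h_5)) all reduce to 0 modulo the current basis, so we have a Gröbner basis.
Inter-reduce: drop elements whose leading term is divisible by another's, tail-reduce, and make monic.
Reduced Gröbner basis: {a, b + 1}.
Label its elements g_1 = a, g_2 = b + 1.

Reduce p = -ab - 10b^2 - 3a + 10 modulo G:
  leading term ab: subtract (-b)·g_1 from -ab - 10b^2 - 3a + 10 → -10b^2 - 3a + 10
  leading term b^2: subtract (-10b)·g_2 from -10b^2 - 3a + 10 → -3a + 10b + 10
  leading term a: subtract (-3)·g_1 from -3a + 10b + 10 → 10b + 10
  leading term b: subtract (10)·g_2 from 10b + 10 → 0
  normal form = 0.
Since the normal form is 0, p ∈ I.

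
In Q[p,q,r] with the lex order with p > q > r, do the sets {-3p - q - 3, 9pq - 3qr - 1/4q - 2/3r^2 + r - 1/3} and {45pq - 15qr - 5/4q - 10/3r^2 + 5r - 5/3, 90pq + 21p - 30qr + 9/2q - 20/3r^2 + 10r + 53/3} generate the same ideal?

Two ideals are equal iff their reduced Gröbner bases coincide (the reduced basis is unique for a fixed ordering).
Buchberger on the first generating set:
f_1 = -3p - q - 3, LT = p.
f_2 = 9pq - 3qr - 1/4q - 2/3r^2 + r - 1/3, LT = pq.

S(f_1,f_2): lcm = pq. S = 1/3q^2 + 1/3qr + 37/36q + 2/27r^2 - 1/9r + 1/27.
  leading term q^2: no divisor's leading term divides it; move 1/3q^2 to the remainder.
  leading term qr: no divisor's leading term divides it; move 1/3qr to the remainder.
  leading term q: no divisor's leading term divides it; move 37/36q to the remainder.
  leading term r^2: no divisor's leading term divides it; move 2/27r^2 to the remainder.
  leading term r: no divisor's leading term divides it; move -1/9r to the remainder.
  leading term 1: no divisor's leading term divides it; move 1/27 to the remainder.
  remainder 1/3q^2 + 1/3qr + 37/36q + 2/27r^2 - 1/9r + 1/27 ≠ 0; add g_3 = 1/3q^2 + 1/3qr + 37/36q + 2/27r^2 - 1/9r + 1/27 to the basis.

The other S-polynomials (S(f_1,g_3), S(f_2,g_3)) all reduce to 0 modulo the current basis, so we have a Gröbner basis.
Inter-reduce: drop elements whose leading term is divisible by another's, tail-reduce, and make monic.
Reduced Gröbner basis: {p + 1/3q + 1, q^2 + qr + 37/12q + 2/9r^2 - 1/3r + 1/9}.

Buchberger on the second generating set:
h_1 = 45pq - 15qr - 5/4q - 10/3r^2 + 5r - 5/3, LT = pq.
h_2 = 90pq + 21p - 30qr + 9/2q - 20/3r^2 + 10r + 53/3, LT = pq.

S(h_1,h_2): lcm = pq. S = -7/30p - 7/90q - 7/30.
  leading term p: no divisor's leading term divides it; move -7/30p to the remainder.
  leading term q: no divisor's leading term divides it; move -7/90q to the remainder.
  leading term 1: no divisor's leading term divides it; move -7/30 to the remainder.
  remainder -7/30p - 7/90q - 7/30 ≠ 0; add k_3 = -7/30p - 7/90q - 7/30 to the basis.

S(h_1,k_3): lcm = pq. S = -1/3q^2 - 1/3qr - 37/36q - 2/27r^2 + 1/9r - 1/27.
  leading term q^2: no divisor's leading term divides it; move -1/3q^2 to the remainder.
  leading term qr: no divisor's leading term divides it; move -1/3qr to the remainder.
  leading term q: no divisor's leading term divides it; move -37/36q to the remainder.
  leading term r^2: no divisor's leading term divides it; move -2/27r^2 to the remainder.
  leading term r: no divisor's leading term divides it; move 1/9r to the remainder.
  leading term 1: no divisor's leading term divides it; move -1/27 to the remainder.
  remainder -1/3q^2 - 1/3qr - 37/36q - 2/27r^2 + 1/9r - 1/27 ≠ 0; add k_4 = -1/3q^2 - 1/3qr - 37/36q - 2/27r^2 + 1/9r - 1/27 to the basis.

The other S-polynomials (S(h_2,k_3), S(h_1,k_4), S(h_2,k_4), S(k_3,k_4)) all reduce to 0 modulo the current basis, so we have a Gröbner basis.
Inter-reduce: drop elements whose leading term is divisible by another's, tail-reduce, and make monic.
Reduced Gröbner basis: {p + 1/3q + 1, q^2 + qr + 37/12q + 2/9r^2 - 1/3r + 1/9}.

Same reduced basis, so the two generating sets span the same ideal.

Yes, the ideals are equal.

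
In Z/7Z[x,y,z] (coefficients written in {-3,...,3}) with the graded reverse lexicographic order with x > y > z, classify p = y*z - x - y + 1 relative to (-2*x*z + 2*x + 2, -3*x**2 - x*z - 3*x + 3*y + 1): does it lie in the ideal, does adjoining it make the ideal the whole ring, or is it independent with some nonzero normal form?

First compute the reduced Gröbner basis of I by Buchberger's algorithm.
f_1 = -2*x*z + 2*x + 2, LT = x*z.
f_2 = -3*x**2 - x*z - 3*x + 3*y + 1, LT = x**2.

S(f_1,f_2): lcm = x**2*z. S = 2*x*z**2 - x**2 - x*z + y*z - x - 2*z.
  leading term x*z**2: subtract (-z)·f_1 from 2*x*z**2 - x**2 - x*z + y*z - x - 2*z → -x**2 + x*z + y*z - x
  leading term x**2: subtract (-2)·f_2 from -x**2 + x*z + y*z - x → -x*z + y*z - y + 2
  leading term x*z: subtract (-3)·f_1 from -x*z + y*z - y + 2 → y*z - x - y + 1
  leading term y*z: no divisor's leading term divides it; move y*z to the remainder.
  leading term x: no divisor's leading term divides it; move -x to the remainder.
  leading term y: no divisor's leading term divides it; move -y to the remainder.
  leading term 1: no divisor's leading term divides it; move 1 to the remainder.
  remainder y*z - x - y + 1 ≠ 0; add h_3 = y*z - x - y + 1 to the basis.

The other S-polynomials (S(f_1,h_3), S(f_2,h_3)) all reduce to 0 modulo the current basis, so we have a Gröbner basis.
Inter-reduce: drop elements whose leading term is divisible by another's, tail-reduce, and make monic.
Reduced Gröbner basis: {x**2 - x - y, x*z - x - 1, y*z - x - y + 1}.
Label its elements g_1 = x**2 - x - y, g_2 = x*z - x - 1, g_3 = y*z - x - y + 1.

Reduce p = y*z - x - y + 1 modulo G:
  leading term y*z: subtract (1)·g_3 from y*z - x - y + 1 → 0
  normal form = 0.
Since the normal form is 0, p ∈ I.

y*z - x - y + 1 lies in I (it reduces to 0).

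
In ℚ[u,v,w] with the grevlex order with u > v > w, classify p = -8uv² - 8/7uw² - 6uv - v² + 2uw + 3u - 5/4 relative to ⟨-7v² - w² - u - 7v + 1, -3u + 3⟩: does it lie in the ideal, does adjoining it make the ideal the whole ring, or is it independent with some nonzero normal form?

First compute the reduced Gröbner basis of I by Buchberger's algorithm.
f_1 = -7v² - w² - u - 7v + 1, LT = v².
f_2 = -3u + 3, LT = u.

The S-polynomials (S(f_1,f_2)) all reduce to 0 modulo the current basis, so we have a Gröbner basis.
Inter-reduce: drop elements whose leading term is divisible by another's, tail-reduce, and make monic.
Reduced Gröbner basis: {v² + 1/7w² + v, u - 1}.
Label its elements g_1 = v² + 1/7w² + v, g_2 = u - 1.

Reduce p = -8uv² - 8/7uw² - 6uv - v² + 2uw + 3u - 5/4 modulo G:
  leading term uv²: subtract (-8u)·g_1 from -8uv² - 8/7uw² - 6uv - v² + 2uw + 3u - 5/4 → 2uv - v² + 2uw + 3u - 5/4
  leading term uv: subtract (2v)·g_2 from 2uv - v² + 2uw + 3u - 5/4 → -v² + 2uw + 3u + 2v - 5/4
  leading term v²: subtract (-1)·g_1 from -v² + 2uw + 3u + 2v - 5/4 → 2uw + 1/7w² + 3u + 3v - 5/4
  leading term uw: subtract (2w)·g_2 from 2uw + 1/7w² + 3u + 3v - 5/4 → 1/7w² + 3u + 3v + 2w - 5/4
  leading term w²: no divisor's leading term divides it; move 1/7w² to the remainder.
  leading term u: subtract (3)·g_2 from 3u + 3v + 2w - 5/4 → 3v + 2w + 7/4
  leading term v: no divisor's leading term divides it; move 3v to the remainder.
  leading term w: no divisor's leading term divides it; move 2w to the remainder.
  leading term 1: no divisor's leading term divides it; move 7/4 to the remainder.
  normal form = 1/7w² + 3v + 2w + 7/4.
The normal form is nonzero, so p ∉ I. Since p minus its normal form lies in I, I + (p) = I + (r) where r = 1/7w² + 3v + 2w + 7/4; decide whether this ideal is the whole ring.
Run Buchberger on G together with r (pairs among the g_i already reduce to 0 since G is a Gröbner basis):
g_1 = v² + 1/7w² + v, LT = v².
g_2 = u - 1, LT = u.
r = 1/7w² + 3v + 2w + 7/4, LT = w².

The S-polynomials (S(g_1,g_2), S(g_1,r), S(g_2,r)) all reduce to 0 modulo the current basis, so we have a Gröbner basis.
Inter-reduce: drop elements whose leading term is divisible by another's, tail-reduce, and make monic.
Reduced Gröbner basis: {v² - 2v - 2w - 7/4, w² + 21v + 14w + 49/4, u - 1}.
The reduced Gröbner basis of I + (p) is {v² - 2v - 2w - 7/4, w² + 21v + 14w + 49/4, u - 1} ≠ {1}, a proper ideal, so the enlarged system stays consistent: p is independent of I, with normal form 1/7w² + 3v + 2w + 7/4.

-8uv² - 8/7uw² - 6uv - v² + 2uw + 3u - 5/4 is independent of I; its normal form modulo I is 1/7w² + 3v + 2w + 7/4.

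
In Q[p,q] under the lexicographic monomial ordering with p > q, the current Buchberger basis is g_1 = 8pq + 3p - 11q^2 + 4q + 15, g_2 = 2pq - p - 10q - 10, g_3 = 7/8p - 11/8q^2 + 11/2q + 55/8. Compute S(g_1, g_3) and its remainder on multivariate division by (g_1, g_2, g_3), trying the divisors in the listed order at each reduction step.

lcm(LM(g_1), LM(g_3)) = pq.
S = (lcm/LT(g_1))·g_1 − (lcm/LT(g_3))·g_3 = 3/8p + 11/7q^3 - 429/56q^2 - 103/14q + 15/8.
Reduce S modulo (g_1, g_2, g_3) in that order:
  leading term p: subtract (3/7)·g_3 from 3/8p + 11/7q^3 - 429/56q^2 - 103/14q + 15/8 → 11/7q^3 - 99/14q^2 - 68/7q - 15/14
  leading term q^3: no divisor's leading term divides it; move 11/7q^3 to the remainder.
  leading term q^2: no divisor's leading term divides it; move -99/14q^2 to the remainder.
  leading term q: no divisor's leading term divides it; move -68/7q to the remainder.
  leading term 1: no divisor's leading term divides it; move -15/14 to the remainder.
The remainder 11/7q^3 - 99/14q^2 - 68/7q - 15/14 is nonzero, so it would be added as the next basis element.

S(g_1, g_3) = 3/8p + 11/7q^3 - 429/56q^2 - 103/14q + 15/8; remainder on division = 11/7q^3 - 99/14q^2 - 68/7q - 15/14.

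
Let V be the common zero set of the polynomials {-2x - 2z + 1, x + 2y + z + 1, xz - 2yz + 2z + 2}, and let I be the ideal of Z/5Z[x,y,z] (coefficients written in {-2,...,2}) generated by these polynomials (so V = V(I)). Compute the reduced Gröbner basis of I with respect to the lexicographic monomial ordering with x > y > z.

G = {x + z + 2, y + 2, z^{2} + z - 2}

f_1 = -2x - 2z + 1, LT = x.
f_2 = x + 2y + z + 1, LT = x.
f_3 = xz - 2yz + 2z + 2, LT = xz.

S(f_1,f_2): lcm = x. S = -2y + 1.
  leading term y: no divisor's leading term divides it; move -2y to the remainder.
  leading term 1: no divisor's leading term divides it; move 1 to the remainder.
  remainder -2y + 1 ≠ 0; add g_4 = -2y + 1 to the basis.

S(f_1,f_3): lcm = xz. S = 2yz + z^{2} - 2.
  leading term yz: subtract (-z)·g_4 from 2yz + z^{2} - 2 → z^{2} + z - 2
  leading term z^{2}: no divisor's leading term divides it; move z^{2} to the remainder.
  leading term z: no divisor's leading term divides it; move z to the remainder.
  leading term 1: no divisor's leading term divides it; move -2 to the remainder.
  remainder z^{2} + z - 2 ≠ 0; add g_5 = z^{2} + z - 2 to the basis.

The other S-polynomials (S(f_2,f_3), S(f_1,g_4), S(f_2,g_4), S(f_3,g_4), S(f_1,g_5), S(f_2,g_5), S(f_3,g_5), S(g_4,g_5)) all reduce to 0 modulo the current basis, so we have a Gröbner basis.
Inter-reduce: drop elements whose leading term is divisible by another's, tail-reduce, and make monic.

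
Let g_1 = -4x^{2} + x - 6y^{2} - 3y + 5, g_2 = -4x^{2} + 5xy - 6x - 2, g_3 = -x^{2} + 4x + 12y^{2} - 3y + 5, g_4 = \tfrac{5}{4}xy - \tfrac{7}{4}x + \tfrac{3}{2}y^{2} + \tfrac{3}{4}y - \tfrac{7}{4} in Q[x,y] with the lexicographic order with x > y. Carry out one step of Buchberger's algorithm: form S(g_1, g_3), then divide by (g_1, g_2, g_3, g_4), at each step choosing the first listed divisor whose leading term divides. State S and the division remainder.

S(g_1, g_3) = \tfrac{15}{4}x + \tfrac{27}{2}y^{2} - \tfrac{9}{4}y + \tfrac{15}{4}; remainder on division = \tfrac{15}{4}x + \tfrac{27}{2}y^{2} - \tfrac{9}{4}y + \tfrac{15}{4}.

lcm(LM(g_1), LM(g_3)) = x^{2}.
S = (lcm/LT(g_1))·g_1 − (lcm/LT(g_3))·g_3 = \tfrac{15}{4}x + \tfrac{27}{2}y^{2} - \tfrac{9}{4}y + \tfrac{15}{4}.
Reduce S modulo (g_1, g_2, g_3, g_4) in that order:
  leading term x: no divisor's leading term divides it; move \tfrac{15}{4}x to the remainder.
  leading term y^{2}: no divisor's leading term divides it; move \tfrac{27}{2}y^{2} to the remainder.
  leading term y: no divisor's leading term divides it; move -\tfrac{9}{4}y to the remainder.
  leading term 1: no divisor's leading term divides it; move \tfrac{15}{4} to the remainder.
The remainder \tfrac{15}{4}x + \tfrac{27}{2}y^{2} - \tfrac{9}{4}y + \tfrac{15}{4} is nonzero, so it would be added as the next basis element.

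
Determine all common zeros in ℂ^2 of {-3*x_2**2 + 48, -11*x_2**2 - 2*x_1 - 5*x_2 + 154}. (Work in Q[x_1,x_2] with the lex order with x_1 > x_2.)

Compute a lex Gröbner basis by Buchberger's algorithm.
f_1 = -3*x_2**2 + 48, LT = x_2**2.
f_2 = -2*x_1 - 11*x_2**2 - 5*x_2 + 154, LT = x_1.

The S-polynomials (S(f_1,f_2)) all reduce to 0 modulo the current basis, so we have a Gröbner basis.
Inter-reduce: drop elements whose leading term is divisible by another's, tail-reduce, and make monic.
Reduced Gröbner basis: {x_1 + 5/2*x_2 + 11, x_2**2 - 16}.

Elimination: the polynomial x_2**2 - 16 lies in the elimination ideal for x_2, so x_2 ∈ {-4, 4}. For each such x_2, the remaining basis elements (now univariate) give the rest of the solution.
  x_2 = -4: the earlier basis element becomes x_1 + 1 = 0, giving x_1 = -1 — point (-1, -4).
  x_2 = 4: the earlier basis element becomes x_1 + 21 = 0, giving x_1 = -21 — point (-21, 4).
Each listed point satisfies every original equation (direct substitution).

{(-1, -4), (-21, 4)}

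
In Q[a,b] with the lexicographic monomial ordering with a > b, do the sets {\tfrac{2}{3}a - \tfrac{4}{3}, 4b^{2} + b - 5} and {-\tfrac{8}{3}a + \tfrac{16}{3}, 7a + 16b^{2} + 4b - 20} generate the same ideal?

Two ideals are equal iff their reduced Gröbner bases coincide (the reduced basis is unique for a fixed ordering).
Buchberger on the first generating set:
f_1 = \tfrac{2}{3}a - \tfrac{4}{3}, LT = a.
f_2 = 4b^{2} + b - 5, LT = b^{2}.

The S-polynomials (S(f_1,f_2)) all reduce to 0 modulo the current basis, so we have a Gröbner basis.
Inter-reduce: drop elements whose leading term is divisible by another's, tail-reduce, and make monic.
Reduced Gröbner basis: {a - 2, b^{2} + \tfrac{1}{4}b - \tfrac{5}{4}}.

Buchberger on the second generating set:
h_1 = -\tfrac{8}{3}a + \tfrac{16}{3}, LT = a.
h_2 = 7a + 16b^{2} + 4b - 20, LT = a.

S(h_1,h_2): lcm = a. S = -\tfrac{16}{7}b^{2} - \tfrac{4}{7}b + \tfrac{6}{7}.
  leading term b^{2}: no divisor's leading term divides it; move -\tfrac{16}{7}b^{2} to the remainder.
  leading term b: no divisor's leading term divides it; move -\tfrac{4}{7}b to the remainder.
  leading term 1: no divisor's leading term divides it; move \tfrac{6}{7} to the remainder.
  remainder -\tfrac{16}{7}b^{2} - \tfrac{4}{7}b + \tfrac{6}{7} ≠ 0; add k_3 = -\tfrac{16}{7}b^{2} - \tfrac{4}{7}b + \tfrac{6}{7} to the basis.

The other S-polynomials (S(h_1,k_3), S(h_2,k_3)) all reduce to 0 modulo the current basis, so we have a Gröbner basis.
Inter-reduce: drop elements whose leading term is divisible by another's, tail-reduce, and make monic.
Reduced Gröbner basis: {a - 2, b^{2} + \tfrac{1}{4}b - \tfrac{3}{8}}.

These differ, so the ideals are not equal.

No, the ideals differ.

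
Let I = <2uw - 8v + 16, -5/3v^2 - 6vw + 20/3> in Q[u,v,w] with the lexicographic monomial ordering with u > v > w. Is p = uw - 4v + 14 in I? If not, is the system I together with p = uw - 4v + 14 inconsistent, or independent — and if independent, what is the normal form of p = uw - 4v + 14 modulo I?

First compute the reduced Gröbner basis of I by Buchberger's algorithm.
f_1 = 2uw - 8v + 16, LT = uw.
f_2 = -5/3v^2 - 6vw + 20/3, LT = v^2.

S(f_1,f_2): leading monomials are coprime, so the S-polynomial reduces to 0 (Buchberger's first criterion).
Every S-polynomial of the final basis reduces to 0, so we have a Gröbner basis.
Inter-reduce: drop elements whose leading term is divisible by another's, tail-reduce, and make monic.
Reduced Gröbner basis: {uw - 4v + 8, v^2 + 18/5vw - 4}.
Label its elements g_1 = uw - 4v + 8, g_2 = v^2 + 18/5vw - 4.

Reduce p = uw - 4v + 14 modulo G:
  leading term uw: subtract (1)·g_1 from uw - 4v + 14 → 6
  leading term 1: no divisor's leading term divides it; move 6 to the remainder.
  normal form = 6.
The normal form is nonzero, so p ∉ I. Since p minus its normal form lies in I, I + (p) = I + (r) where r = 6; decide whether this ideal is the whole ring.
Here r = 6 is a nonzero constant, hence a unit: 1 ∈ I + (p), the Gröbner basis of I + (p) is {1}, and the enlarged system has no common solution — adjoining p is inconsistent.

Adjoining uw - 4v + 14 makes the ideal the whole ring: the system is inconsistent.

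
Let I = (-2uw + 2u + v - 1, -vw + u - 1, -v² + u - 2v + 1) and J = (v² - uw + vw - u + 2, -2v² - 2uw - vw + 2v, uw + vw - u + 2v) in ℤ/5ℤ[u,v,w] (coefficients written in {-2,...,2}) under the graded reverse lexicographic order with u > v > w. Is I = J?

For a fixed monomial order, each ideal has a unique reduced Gröbner basis; comparing bases decides equality.
Buchberger on the first generating set:
f_1 = -2uw + 2u + v - 1, LT = uw.
f_2 = -vw + u - 1, LT = vw.
f_3 = -v² + u - 2v + 1, LT = v².

S(f_1,f_2): lcm = uvw. S = u² - uv + 2v² - u - 2v.
  reduce S modulo (f_1, f_2, f_3):
  remainder u² - uv + u - v + 2 ≠ 0; add g_4 = u² - uv + u - v + 2 to the basis.

S(f_2,f_3): lcm = v²w. S = -uv + uw - 2vw + v + w.
  reduce S modulo (f_1, f_2, f_3, g_4):
  remainder -uv - u - v + w - 1 ≠ 0; add g_5 = -uv - u - v + w - 1 to the basis.

S(f_1,g_5): lcm = uvw. S = -uv + 2v² - uw - vw + w² - 2v - w.
  reduce S modulo (f_1, f_2, f_3, g_4, g_5):
  remainder w² + u + 2v - 2w + 2 ≠ 0; add g_6 = w² + u + 2v - 2w + 2 to the basis.

The other S-polynomials (S(f_1,f_3), S(f_1,g_4), S(f_2,g_4), S(f_3,g_4), S(f_2,g_5), S(f_3,g_5), S(g_4,g_5), S(f_1,g_6), S(f_2,g_6), S(f_3,g_6), S(g_4,g_6), S(g_5,g_6)) all reduce to 0 modulo the current basis, so we have a Gröbner basis.
Inter-reduce: drop elements whose leading term is divisible by another's, tail-reduce, and make monic.
Reduced Gröbner basis: {u² + 2u - w - 2, uv + u + v - w + 1, v² - u + 2v - 1, uw - u + 2v - 2, vw - u + 1, w² + u + 2v - 2w + 2}.

Buchberger on the second generating set:
h_1 = v² - uw + vw - u + 2, LT = v².
h_2 = -2v² - 2uw - vw + 2v, LT = v².
h_3 = uw + vw - u + 2v, LT = uw.

S(h_1,h_2): lcm = v². S = -2uw - 2vw - u + v + 2.
  reduce S modulo (h_1, h_2, h_3):
  remainder 2u + 2 ≠ 0; add k_4 = 2u + 2 to the basis.

S(h_3,k_4): lcm = uw. S = vw - u + 2v - w.
  reduce S modulo (h_1, h_2, h_3, k_4):
  remainder vw + 2v - w + 1 ≠ 0; add k_5 = vw + 2v - w + 1 to the basis.

S(h_1,k_5): lcm = v²w. S = -uw² + vw² - 2v² - uw + vw - v + 2w.
  reduce S modulo (h_1, h_2, h_3, k_4, k_5):
  remainder 2w² + 2v ≠ 0; add k_6 = 2w² + 2v to the basis.

The other S-polynomials (S(h_1,h_3), S(h_2,h_3), S(h_1,k_4), S(h_2,k_4), S(h_2,k_5), S(h_3,k_5), S(k_4,k_5), S(h_1,k_6), S(h_2,k_6), S(h_3,k_6), S(k_4,k_6), S(k_5,k_6)) all reduce to 0 modulo the current basis, so we have a Gröbner basis.
Inter-reduce: drop elements whose leading term is divisible by another's, tail-reduce, and make monic.
Reduced Gröbner basis: {v² - 2v + 2w + 2, vw + 2v - w + 1, w² + v, u + 1}.

These differ, so the ideals are not equal.
The same test decides containment: I ⊆ J iff every generator of I reduces to 0 modulo a Gröbner basis of J.

No, the ideals differ.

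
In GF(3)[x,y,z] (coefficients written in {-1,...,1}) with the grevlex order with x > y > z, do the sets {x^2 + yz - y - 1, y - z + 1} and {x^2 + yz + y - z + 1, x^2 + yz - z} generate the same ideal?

Equality of ideals is decidable: compute both reduced Gröbner bases (unique for the ordering) and check whether they agree.
Buchberger on the first generating set:
f_1 = x^2 + yz - y - 1, LT = x^2.
f_2 = y - z + 1, LT = y.

The S-polynomials (S(f_1,f_2)) all reduce to 0 modulo the current basis, so we have a Gröbner basis.
Inter-reduce: drop elements whose leading term is divisible by another's, tail-reduce, and make monic.
Reduced Gröbner basis: {x^2 + z^2 + z, y - z + 1}.

Buchberger on the second generating set:
h_1 = x^2 + yz + y - z + 1, LT = x^2.
h_2 = x^2 + yz - z, LT = x^2.

S(h_1,h_2): lcm = x^2. S = y + 1.
  leading term y: no divisor's leading term divides it; move y to the remainder.
  leading term 1: no divisor's leading term divides it; move 1 to the remainder.
  remainder y + 1 ≠ 0; add k_3 = y + 1 to the basis.

The other S-polynomials (S(h_1,k_3), S(h_2,k_3)) all reduce to 0 modulo the current basis, so we have a Gröbner basis.
Inter-reduce: drop elements whose leading term is divisible by another's, tail-reduce, and make monic.
Reduced Gröbner basis: {x^2 + z, y + 1}.

These differ, so the ideals are not equal.

No, the ideals differ.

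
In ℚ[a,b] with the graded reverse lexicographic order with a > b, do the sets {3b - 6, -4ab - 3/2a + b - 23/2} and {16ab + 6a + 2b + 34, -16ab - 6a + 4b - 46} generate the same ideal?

Yes, the ideals are equal.

Equality of ideals is decidable: compute both reduced Gröbner bases (unique for the ordering) and check whether they agree.
Buchberger on the first generating set:
f_1 = 3b - 6, LT = b.
f_2 = -4ab - 3/2a + b - 23/2, LT = ab.

S(f_1,f_2): lcm = ab. S = -19/8a + ¼b - 23/8.
  leading term a: no divisor's leading term divides it; move -19/8a to the remainder.
  leading term b: subtract (1/12)·f_1 from ¼b - 23/8 → -19/8
  leading term 1: no divisor's leading term divides it; move -19/8 to the remainder.
  remainder -19/8a - 19/8 ≠ 0; add g_3 = -19/8a - 19/8 to the basis.

The other S-polynomials (S(f_1,g_3), S(f_2,g_3)) all reduce to 0 modulo the current basis, so we have a Gröbner basis.
Inter-reduce: drop elements whose leading term is divisible by another's, tail-reduce, and make monic.
Reduced Gröbner basis: {a + 1, b - 2}.

Buchberger on the second generating set:
h_1 = 16ab + 6a + 2b + 34, LT = ab.
h_2 = -16ab - 6a + 4b - 46, LT = ab.

S(h_1,h_2): lcm = ab. S = ⅜b - ¾.
  leading term b: no divisor's leading term divides it; move ⅜b to the remainder.
  leading term 1: no divisor's leading term divides it; move -¾ to the remainder.
  remainder ⅜b - ¾ ≠ 0; add k_3 = ⅜b - ¾ to the basis.

S(h_1,k_3): lcm = ab. S = 19/8a + ⅛b + 17/8.
  leading term a: no divisor's leading term divides it; move 19/8a to the remainder.
  leading term b: subtract (⅓)·k_3 from ⅛b + 17/8 → 19/8
  leading term 1: no divisor's leading term divides it; move 19/8 to the remainder.
  remainder 19/8a + 19/8 ≠ 0; add k_4 = 19/8a + 19/8 to the basis.

The other S-polynomials (S(h_2,k_3), S(h_1,k_4), S(h_2,k_4), S(k_3,k_4)) all reduce to 0 modulo the current basis, so we have a Gröbner basis.
Inter-reduce: drop elements whose leading term is divisible by another's, tail-reduce, and make monic.
Reduced Gröbner basis: {a + 1, b - 2}.

Same reduced basis, so the two generating sets span the same ideal.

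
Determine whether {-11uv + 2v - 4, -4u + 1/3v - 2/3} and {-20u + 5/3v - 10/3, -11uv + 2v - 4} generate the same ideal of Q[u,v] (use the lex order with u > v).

For a fixed monomial order, each ideal has a unique reduced Gröbner basis; comparing bases decides equality.
Buchberger on the first generating set:
f_1 = -11uv + 2v - 4, LT = uv.
f_2 = -4u + 1/3v - 2/3, LT = u.

S(f_1,f_2): lcm = uv. S = 1/12v^2 - 23/66v + 4/11.
  leading term v^2: no divisor's leading term divides it; move 1/12v^2 to the remainder.
  leading term v: no divisor's leading term divides it; move -23/66v to the remainder.
  leading term 1: no divisor's leading term divides it; move 4/11 to the remainder.
  remainder 1/12v^2 - 23/66v + 4/11 ≠ 0; add g_3 = 1/12v^2 - 23/66v + 4/11 to the basis.

The other S-polynomials (S(f_1,g_3), S(f_2,g_3)) all reduce to 0 modulo the current basis, so we have a Gröbner basis.
Inter-reduce: drop elements whose leading term is divisible by another's, tail-reduce, and make monic.
Reduced Gröbner basis: {u - 1/12v + 1/6, v^2 - 46/11v + 48/11}.

Buchberger on the second generating set:
h_1 = -20u + 5/3v - 10/3, LT = u.
h_2 = -11uv + 2v - 4, LT = uv.

S(h_1,h_2): lcm = uv. S = -1/12v^2 + 23/66v - 4/11.
  leading term v^2: no divisor's leading term divides it; move -1/12v^2 to the remainder.
  leading term v: no divisor's leading term divides it; move 23/66v to the remainder.
  leading term 1: no divisor's leading term divides it; move -4/11 to the remainder.
  remainder -1/12v^2 + 23/66v - 4/11 ≠ 0; add k_3 = -1/12v^2 + 23/66v - 4/11 to the basis.

The other S-polynomials (S(h_1,k_3), S(h_2,k_3)) all reduce to 0 modulo the current basis, so we have a Gröbner basis.
Inter-reduce: drop elements whose leading term is divisible by another's, tail-reduce, and make monic.
Reduced Gröbner basis: {u - 1/12v + 1/6, v^2 - 46/11v + 48/11}.

Same reduced basis, so the two generating sets span the same ideal.

Yes, the ideals are equal.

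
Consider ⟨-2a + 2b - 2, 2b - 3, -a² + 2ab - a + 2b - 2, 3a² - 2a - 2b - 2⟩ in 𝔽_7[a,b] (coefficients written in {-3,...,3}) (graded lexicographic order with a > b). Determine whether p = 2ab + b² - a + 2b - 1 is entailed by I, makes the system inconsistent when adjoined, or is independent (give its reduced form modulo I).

2ab + b² - a + 2b - 1 lies in I (it reduces to 0).

First compute the reduced Gröbner basis of I by Buchberger's algorithm.
f_1 = -2a + 2b - 2, LT = a.
f_2 = 2b - 3, LT = b.
f_3 = -a² + 2ab - a + 2b - 2, LT = a².
f_4 = 3a² - 2a - 2b - 2, LT = a².

The S-polynomials (S(f_1,f_2), S(f_1,f_3), S(f_1,f_4), S(f_2,f_3), S(f_2,f_4), S(f_3,f_4)) all reduce to 0 modulo the current basis, so we have a Gröbner basis.
Inter-reduce: drop elements whose leading term is divisible by another's, tail-reduce, and make monic.
Reduced Gröbner basis: {a + 3, b + 2}.
Label its elements g_1 = a + 3, g_2 = b + 2.

Reduce p = 2ab + b² - a + 2b - 1 modulo G:
  leading term ab: subtract (2b)·g_1 from 2ab + b² - a + 2b - 1 → b² - a + 3b - 1
  leading term b²: subtract (b)·g_2 from b² - a + 3b - 1 → -a + b - 1
  leading term a: subtract (-1)·g_1 from -a + b - 1 → b + 2
  leading term b: subtract (1)·g_2 from b + 2 → 0
  normal form = 0.
Since the normal form is 0, p ∈ I.

The remainder on division by a Gröbner basis is unique — it is the normal form.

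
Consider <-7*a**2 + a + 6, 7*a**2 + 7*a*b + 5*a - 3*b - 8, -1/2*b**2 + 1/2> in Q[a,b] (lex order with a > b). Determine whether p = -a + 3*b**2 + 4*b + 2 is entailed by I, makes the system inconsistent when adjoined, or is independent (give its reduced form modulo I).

First compute the reduced Gröbner basis of I by Buchberger's algorithm.
f_1 = -7*a**2 + a + 6, LT = a**2.
f_2 = 7*a**2 + 7*a*b + 5*a - 3*b - 8, LT = a**2.
f_3 = -1/2*b**2 + 1/2, LT = b**2.

S(f_1,f_2): lcm = a**2. S = -a*b - 6/7*a + 3/7*b + 2/7.
  leading term a*b: no divisor's leading term divides it; move -a*b to the remainder.
  leading term a: no divisor's leading term divides it; move -6/7*a to the remainder.
  leading term b: no divisor's leading term divides it; move 3/7*b to the remainder.
  leading term 1: no divisor's leading term divides it; move 2/7 to the remainder.
  remainder -a*b - 6/7*a + 3/7*b + 2/7 ≠ 0; add h_4 = -a*b - 6/7*a + 3/7*b + 2/7 to the basis.

S(f_1,h_4): lcm = a**2*b. S = -6/7*a**2 + 2/7*a*b + 2/7*a - 6/7*b.
  leading term a**2: subtract (6/49)·f_1 from -6/7*a**2 + 2/7*a*b + 2/7*a - 6/7*b → 2/7*a*b + 8/49*a - 6/7*b - 36/49
  leading term a*b: subtract (-2/7)·h_4 from 2/7*a*b + 8/49*a - 6/7*b - 36/49 → -4/49*a - 36/49*b - 32/49
  leading term a: no divisor's leading term divides it; move -4/49*a to the remainder.
  leading term b: no divisor's leading term divides it; move -36/49*b to the remainder.
  leading term 1: no divisor's leading term divides it; move -32/49 to the remainder.
  remainder -4/49*a - 36/49*b - 32/49 ≠ 0; add h_5 = -4/49*a - 36/49*b - 32/49 to the basis.

S(f_2,h_4): lcm = a**2*b. S = -6/7*a**2 + a*b**2 + 8/7*a*b + 2/7*a - 3/7*b**2 - 8/7*b.
  leading term a**2: subtract (6/49)·f_1 from -6/7*a**2 + a*b**2 + 8/7*a*b + 2/7*a - 3/7*b**2 - 8/7*b → a*b**2 + 8/7*a*b + 8/49*a - 3/7*b**2 - 8/7*b - 36/49
  leading term a*b**2: subtract (-2*a)·f_3 from a*b**2 + 8/7*a*b + 8/49*a - 3/7*b**2 - 8/7*b - 36/49 → 8/7*a*b + 57/49*a - 3/7*b**2 - 8/7*b - 36/49
  leading term a*b: subtract (-8/7)·h_4 from 8/7*a*b + 57/49*a - 3/7*b**2 - 8/7*b - 36/49 → 9/49*a - 3/7*b**2 - 32/49*b - 20/49
  leading term a: subtract (-9/4)·h_5 from 9/49*a - 3/7*b**2 - 32/49*b - 20/49 → -3/7*b**2 - 113/49*b - 92/49
  leading term b**2: subtract (6/7)·f_3 from -3/7*b**2 - 113/49*b - 92/49 → -113/49*b - 113/49
  leading term b: no divisor's leading term divides it; move -113/49*b to the remainder.
  leading term 1: no divisor's leading term divides it; move -113/49 to the remainder.
  remainder -113/49*b - 113/49 ≠ 0; add h_6 = -113/49*b - 113/49 to the basis.

The other S-polynomials (S(f_1,f_3), S(f_2,f_3), S(f_3,h_4), S(f_1,h_5), S(f_2,h_5), S(f_3,h_5), S(h_4,h_5), S(f_1,h_6), S(f_2,h_6), S(f_3,h_6), S(h_4,h_6), S(h_5,h_6)) all reduce to 0 modulo the current basis, so we have a Gröbner basis.
Inter-reduce: drop elements whose leading term is divisible by another's, tail-reduce, and make monic.
Reduced Gröbner basis: {a - 1, b + 1}.
Label its elements g_1 = a - 1, g_2 = b + 1.

Reduce p = -a + 3*b**2 + 4*b + 2 modulo G:
  leading term a: subtract (-1)·g_1 from -a + 3*b**2 + 4*b + 2 → 3*b**2 + 4*b + 1
  leading term b**2: subtract (3*b)·g_2 from 3*b**2 + 4*b + 1 → b + 1
  leading term b: subtract (1)·g_2 from b + 1 → 0
  normal form = 0.
Since the normal form is 0, p ∈ I.

The remainder on division by a Gröbner basis is unique — it is the normal form.

-a + 3*b**2 + 4*b + 2 lies in I (it reduces to 0).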